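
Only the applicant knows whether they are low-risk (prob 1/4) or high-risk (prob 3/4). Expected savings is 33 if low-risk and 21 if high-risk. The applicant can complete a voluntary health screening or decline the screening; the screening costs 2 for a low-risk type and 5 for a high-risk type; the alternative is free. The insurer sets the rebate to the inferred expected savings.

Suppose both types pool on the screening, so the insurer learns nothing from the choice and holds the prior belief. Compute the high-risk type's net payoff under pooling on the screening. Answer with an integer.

Pooled rebate = 1/4·33 + 3/4·21 = 24.
high-risk pays cost 5 for the screening, so net payoff = 24 − 5 = 19.

19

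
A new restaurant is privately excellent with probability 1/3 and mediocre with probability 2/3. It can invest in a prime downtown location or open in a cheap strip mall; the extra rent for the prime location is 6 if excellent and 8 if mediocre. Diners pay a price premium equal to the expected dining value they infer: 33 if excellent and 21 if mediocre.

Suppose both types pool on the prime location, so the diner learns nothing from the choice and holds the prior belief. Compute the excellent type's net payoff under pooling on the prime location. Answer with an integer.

Pooled price premium = 1/3·33 + 2/3·21 = 25.
excellent pays cost 6 for the prime location, so net payoff = 25 − 6 = 19.

19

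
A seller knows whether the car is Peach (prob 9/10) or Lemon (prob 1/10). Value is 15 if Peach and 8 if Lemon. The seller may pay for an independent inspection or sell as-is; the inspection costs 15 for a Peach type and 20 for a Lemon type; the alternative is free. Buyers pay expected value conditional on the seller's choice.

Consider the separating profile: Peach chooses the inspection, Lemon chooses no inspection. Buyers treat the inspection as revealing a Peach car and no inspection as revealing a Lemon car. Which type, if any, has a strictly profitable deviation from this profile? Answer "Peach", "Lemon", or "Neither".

The inspection pays 15; no inspection pays 8.
Peach: assigned the inspection, nets 15 − 15 = 0; deviating to no inspection nets 8.
Lemon: assigned no inspection, nets 8; deviating to the inspection nets 15 − 20 = -5.
The Peach type gains 8 by deviating.

Peach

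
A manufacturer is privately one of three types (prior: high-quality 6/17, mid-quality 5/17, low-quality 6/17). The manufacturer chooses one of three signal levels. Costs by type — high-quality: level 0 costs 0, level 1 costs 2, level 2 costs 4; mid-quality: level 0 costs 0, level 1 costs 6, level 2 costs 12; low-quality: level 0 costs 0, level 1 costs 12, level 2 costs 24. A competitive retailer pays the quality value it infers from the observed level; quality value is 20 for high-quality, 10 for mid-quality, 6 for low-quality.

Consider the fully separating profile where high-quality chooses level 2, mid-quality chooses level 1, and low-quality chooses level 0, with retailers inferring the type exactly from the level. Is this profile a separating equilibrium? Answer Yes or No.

Separating prices: level 2 → 20, level 1 → 10, level 0 → 6.
high-quality (assigned level 2): level 0: 6 − 0 = 6; level 1: 10 − 2 = 8; level 2: 20 − 4 = 16. high-quality stays.
mid-quality (assigned level 1): level 0: 6 − 0 = 6; level 1: 10 − 6 = 4; level 2: 20 − 12 = 8. mid-quality prefers level 2.
low-quality (assigned level 0): level 0: 6 − 0 = 6; level 1: 10 − 12 = -2; level 2: 20 − 24 = -4. low-quality stays.
At least one type deviates; the separating profile fails.

No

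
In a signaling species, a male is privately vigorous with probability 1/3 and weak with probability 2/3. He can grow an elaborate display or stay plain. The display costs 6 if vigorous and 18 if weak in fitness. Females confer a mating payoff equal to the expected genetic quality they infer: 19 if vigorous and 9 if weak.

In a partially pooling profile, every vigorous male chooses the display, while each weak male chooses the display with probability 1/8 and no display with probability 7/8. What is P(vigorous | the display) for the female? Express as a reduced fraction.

4/5

P(the display) = (1/3)·1 + (2/3)·(1/8) = 5/12.
By Bayes' rule, P(vigorous | the display) = (1/3) / (5/12) = 4/5.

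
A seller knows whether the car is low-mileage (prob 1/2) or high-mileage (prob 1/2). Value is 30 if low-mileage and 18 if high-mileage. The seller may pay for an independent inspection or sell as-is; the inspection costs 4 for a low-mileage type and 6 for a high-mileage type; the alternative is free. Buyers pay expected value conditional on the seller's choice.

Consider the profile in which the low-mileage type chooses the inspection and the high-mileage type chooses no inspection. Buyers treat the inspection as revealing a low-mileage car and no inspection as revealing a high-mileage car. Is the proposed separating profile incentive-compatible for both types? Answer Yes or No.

Under these beliefs, the inspection earns price 30 and no inspection earns price 18.
low-mileage: the inspection nets 30 − 4 = 26; no inspection nets 18. low-mileage prefers the inspection.
high-mileage: the inspection nets 30 − 6 = 24; no inspection nets 18. high-mileage would deviate to the inspection.
high-mileage has a profitable deviation, so the profile is not an equilibrium.

No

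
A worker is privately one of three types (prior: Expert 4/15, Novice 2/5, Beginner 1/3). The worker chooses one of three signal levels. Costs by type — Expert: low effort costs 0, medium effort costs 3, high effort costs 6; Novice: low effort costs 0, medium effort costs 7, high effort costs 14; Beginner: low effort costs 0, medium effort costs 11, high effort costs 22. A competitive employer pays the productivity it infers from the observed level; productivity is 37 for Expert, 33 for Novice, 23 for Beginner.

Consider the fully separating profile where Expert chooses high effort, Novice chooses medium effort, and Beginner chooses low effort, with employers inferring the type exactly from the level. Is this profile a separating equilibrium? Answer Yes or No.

Yes

Separating wages: high effort → 37, medium effort → 33, low effort → 23.
Expert (assigned high effort): low effort: 23 − 0 = 23; medium effort: 33 − 3 = 30; high effort: 37 − 6 = 31. Expert stays.
Novice (assigned medium effort): low effort: 23 − 0 = 23; medium effort: 33 − 7 = 26; high effort: 37 − 14 = 23. Novice stays.
Beginner (assigned low effort): low effort: 23 − 0 = 23; medium effort: 33 − 11 = 22; high effort: 37 − 22 = 15. Beginner stays.
Every type prefers its assigned level; separation holds.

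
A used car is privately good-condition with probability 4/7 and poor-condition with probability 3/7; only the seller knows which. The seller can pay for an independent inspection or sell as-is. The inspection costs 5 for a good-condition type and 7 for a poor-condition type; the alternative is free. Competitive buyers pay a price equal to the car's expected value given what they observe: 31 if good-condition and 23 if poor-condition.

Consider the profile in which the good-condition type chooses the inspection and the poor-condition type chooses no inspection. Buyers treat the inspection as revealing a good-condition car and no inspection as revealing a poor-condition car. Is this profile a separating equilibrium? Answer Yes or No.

No

Under these beliefs, the inspection earns price 31 and no inspection earns price 23.
good-condition: the inspection nets 31 − 5 = 26; no inspection nets 23. good-condition prefers the inspection.
poor-condition: the inspection nets 31 − 7 = 24; no inspection nets 23. poor-condition would deviate to the inspection.
poor-condition has a profitable deviation, so the profile is not an equilibrium.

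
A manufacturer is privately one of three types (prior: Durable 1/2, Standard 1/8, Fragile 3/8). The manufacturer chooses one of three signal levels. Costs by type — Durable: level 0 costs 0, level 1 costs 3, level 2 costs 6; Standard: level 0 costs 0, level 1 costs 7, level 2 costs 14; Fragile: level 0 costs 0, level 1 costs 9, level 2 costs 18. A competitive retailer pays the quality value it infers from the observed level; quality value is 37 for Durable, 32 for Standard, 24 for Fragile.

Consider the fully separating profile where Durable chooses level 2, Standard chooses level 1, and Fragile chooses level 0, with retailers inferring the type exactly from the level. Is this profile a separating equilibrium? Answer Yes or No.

Yes

Separating prices: level 2 → 37, level 1 → 32, level 0 → 24.
Durable (assigned level 2): level 0: 24 − 0 = 24; level 1: 32 − 3 = 29; level 2: 37 − 6 = 31. Durable stays.
Standard (assigned level 1): level 0: 24 − 0 = 24; level 1: 32 − 7 = 25; level 2: 37 − 14 = 23. Standard stays.
Fragile (assigned level 0): level 0: 24 − 0 = 24; level 1: 32 − 9 = 23; level 2: 37 − 18 = 19. Fragile stays.
Every type prefers its assigned level; separation holds.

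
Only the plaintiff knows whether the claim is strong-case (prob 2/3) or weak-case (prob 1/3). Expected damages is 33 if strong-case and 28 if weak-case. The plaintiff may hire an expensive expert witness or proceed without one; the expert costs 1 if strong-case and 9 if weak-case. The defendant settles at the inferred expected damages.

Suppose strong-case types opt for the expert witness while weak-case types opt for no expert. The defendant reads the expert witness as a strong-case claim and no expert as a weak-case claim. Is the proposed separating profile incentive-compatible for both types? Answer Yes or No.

Under these beliefs, the expert witness earns settlement 33 and no expert earns settlement 28.
strong-case: the expert witness nets 33 − 1 = 32; no expert nets 28. strong-case prefers the expert witness.
weak-case: the expert witness nets 33 − 9 = 24; no expert nets 28. weak-case prefers no expert.
Neither type deviates, so the separating profile is an equilibrium.

Yes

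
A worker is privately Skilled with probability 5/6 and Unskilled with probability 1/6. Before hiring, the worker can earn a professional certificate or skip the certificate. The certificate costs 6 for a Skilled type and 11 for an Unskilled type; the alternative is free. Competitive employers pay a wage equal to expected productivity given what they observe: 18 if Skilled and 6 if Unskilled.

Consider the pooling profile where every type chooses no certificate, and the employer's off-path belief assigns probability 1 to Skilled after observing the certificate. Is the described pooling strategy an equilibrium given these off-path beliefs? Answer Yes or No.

On path, the employer holds the prior and pays 5/6·18 + 1/6·6 = 16. Off path (the certificate), believing Skilled, it pays 18.
Skilled: no certificate nets 16; the certificate nets 18 − 6 = 12. Skilled stays.
Unskilled: no certificate nets 16; the certificate nets 18 − 11 = 7. Unskilled stays.
No type deviates, so pooling is sustained.

Yes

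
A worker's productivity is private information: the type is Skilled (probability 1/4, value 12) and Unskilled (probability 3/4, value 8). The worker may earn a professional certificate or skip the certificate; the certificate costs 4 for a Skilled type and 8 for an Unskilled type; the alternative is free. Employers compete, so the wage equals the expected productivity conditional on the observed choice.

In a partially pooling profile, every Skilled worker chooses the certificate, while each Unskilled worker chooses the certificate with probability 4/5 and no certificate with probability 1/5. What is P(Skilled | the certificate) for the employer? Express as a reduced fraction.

P(the certificate) = (1/4)·1 + (3/4)·(4/5) = 17/20.
By Bayes' rule, P(Skilled | the certificate) = (1/4) / (17/20) = 5/17.

5/17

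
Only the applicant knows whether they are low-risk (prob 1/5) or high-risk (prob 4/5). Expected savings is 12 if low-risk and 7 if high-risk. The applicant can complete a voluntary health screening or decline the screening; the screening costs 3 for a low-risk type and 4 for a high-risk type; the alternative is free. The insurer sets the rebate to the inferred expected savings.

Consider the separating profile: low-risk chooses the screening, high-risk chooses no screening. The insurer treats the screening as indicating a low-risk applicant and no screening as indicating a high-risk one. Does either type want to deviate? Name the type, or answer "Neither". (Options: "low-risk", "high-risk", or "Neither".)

The screening pays 12; no screening pays 7.
low-risk: assigned the screening, nets 12 − 3 = 9; deviating to no screening nets 7.
high-risk: assigned no screening, nets 7; deviating to the screening nets 12 − 4 = 8.
The high-risk type gains 1 by deviating.

high-risk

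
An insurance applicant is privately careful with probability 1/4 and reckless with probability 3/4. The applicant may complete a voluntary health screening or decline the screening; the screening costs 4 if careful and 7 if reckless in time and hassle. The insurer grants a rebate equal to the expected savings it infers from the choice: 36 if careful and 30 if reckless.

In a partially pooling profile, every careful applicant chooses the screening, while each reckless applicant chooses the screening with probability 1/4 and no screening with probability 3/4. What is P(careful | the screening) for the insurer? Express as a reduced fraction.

P(the screening) = (1/4)·1 + (3/4)·(1/4) = 7/16.
By Bayes' rule, P(careful | the screening) = (1/4) / (7/16) = 4/7.

4/7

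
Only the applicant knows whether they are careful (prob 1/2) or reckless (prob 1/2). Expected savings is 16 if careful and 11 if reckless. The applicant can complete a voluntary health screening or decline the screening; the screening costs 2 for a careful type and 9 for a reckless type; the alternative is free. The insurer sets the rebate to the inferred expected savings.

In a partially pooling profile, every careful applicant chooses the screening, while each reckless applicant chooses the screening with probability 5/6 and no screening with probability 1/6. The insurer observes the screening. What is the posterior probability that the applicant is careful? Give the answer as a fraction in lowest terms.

P(the screening) = (1/2)·1 + (1/2)·(5/6) = 11/12.
By Bayes' rule, P(careful | the screening) = (1/2) / (11/12) = 6/11.

6/11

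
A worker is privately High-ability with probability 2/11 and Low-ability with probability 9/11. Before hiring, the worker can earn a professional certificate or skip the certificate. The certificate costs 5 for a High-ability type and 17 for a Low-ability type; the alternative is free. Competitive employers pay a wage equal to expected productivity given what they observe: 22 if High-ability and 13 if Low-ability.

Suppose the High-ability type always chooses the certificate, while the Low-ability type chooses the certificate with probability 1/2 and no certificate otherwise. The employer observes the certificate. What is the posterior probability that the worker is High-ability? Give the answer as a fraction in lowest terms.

4/13

P(the certificate) = (2/11)·1 + (9/11)·(1/2) = 13/22.
By Bayes' rule, P(High-ability | the certificate) = (2/11) / (13/22) = 4/13.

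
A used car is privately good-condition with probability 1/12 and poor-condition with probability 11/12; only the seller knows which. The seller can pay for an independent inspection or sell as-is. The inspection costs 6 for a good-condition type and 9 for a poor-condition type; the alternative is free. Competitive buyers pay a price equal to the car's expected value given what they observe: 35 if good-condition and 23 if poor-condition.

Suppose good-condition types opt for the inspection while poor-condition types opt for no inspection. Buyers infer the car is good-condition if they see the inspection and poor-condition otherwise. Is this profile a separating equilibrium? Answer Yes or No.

No

Under these beliefs, the inspection earns price 35 and no inspection earns price 23.
good-condition: the inspection nets 35 − 6 = 29; no inspection nets 23. good-condition prefers the inspection.
poor-condition: the inspection nets 35 − 9 = 26; no inspection nets 23. poor-condition would deviate to the inspection.
poor-condition has a profitable deviation, so the profile is not an equilibrium.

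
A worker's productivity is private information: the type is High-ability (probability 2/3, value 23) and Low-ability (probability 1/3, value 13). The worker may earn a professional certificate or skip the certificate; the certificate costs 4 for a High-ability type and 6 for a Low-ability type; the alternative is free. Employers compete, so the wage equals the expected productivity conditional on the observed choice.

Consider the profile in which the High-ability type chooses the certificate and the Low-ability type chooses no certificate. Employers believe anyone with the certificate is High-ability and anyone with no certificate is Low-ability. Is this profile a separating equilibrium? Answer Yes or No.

Under these beliefs, the certificate earns wage 23 and no certificate earns wage 13.
High-ability: the certificate nets 23 − 4 = 19; no certificate nets 13. High-ability prefers the certificate.
Low-ability: the certificate nets 23 − 6 = 17; no certificate nets 13. Low-ability would deviate to the certificate.
Low-ability has a profitable deviation, so the profile is not an equilibrium.

No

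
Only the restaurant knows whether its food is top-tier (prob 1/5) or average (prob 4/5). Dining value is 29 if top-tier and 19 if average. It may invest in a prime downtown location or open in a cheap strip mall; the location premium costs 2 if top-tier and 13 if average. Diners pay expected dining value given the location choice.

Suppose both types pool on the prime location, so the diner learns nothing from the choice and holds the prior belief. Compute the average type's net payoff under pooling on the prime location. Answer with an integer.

8

Pooled price premium = 1/5·29 + 4/5·19 = 21.
average pays cost 13 for the prime location, so net payoff = 21 − 13 = 8.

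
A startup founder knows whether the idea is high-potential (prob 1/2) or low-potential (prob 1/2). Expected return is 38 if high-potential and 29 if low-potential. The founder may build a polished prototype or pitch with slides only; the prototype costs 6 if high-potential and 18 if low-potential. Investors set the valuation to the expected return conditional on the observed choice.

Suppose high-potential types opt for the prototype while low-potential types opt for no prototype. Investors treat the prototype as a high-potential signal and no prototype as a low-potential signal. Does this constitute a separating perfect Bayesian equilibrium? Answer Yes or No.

Yes

Under these beliefs, the prototype earns valuation 38 and no prototype earns valuation 29.
high-potential: the prototype nets 38 − 6 = 32; no prototype nets 29. high-potential prefers the prototype.
low-potential: the prototype nets 38 − 18 = 20; no prototype nets 29. low-potential prefers no prototype.
Neither type deviates, so the separating profile is an equilibrium.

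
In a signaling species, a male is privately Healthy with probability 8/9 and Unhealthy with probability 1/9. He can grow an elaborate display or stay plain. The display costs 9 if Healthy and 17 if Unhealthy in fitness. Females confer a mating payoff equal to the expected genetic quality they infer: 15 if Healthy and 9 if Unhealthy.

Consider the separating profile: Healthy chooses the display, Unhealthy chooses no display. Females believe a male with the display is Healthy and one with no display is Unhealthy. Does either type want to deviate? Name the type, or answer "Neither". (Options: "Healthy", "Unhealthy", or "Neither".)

The display pays 15; no display pays 9.
Healthy: assigned the display, nets 15 − 9 = 6; deviating to no display nets 9.
Unhealthy: assigned no display, nets 9; deviating to the display nets 15 − 17 = -2.
The Healthy type gains 3 by deviating.

Healthy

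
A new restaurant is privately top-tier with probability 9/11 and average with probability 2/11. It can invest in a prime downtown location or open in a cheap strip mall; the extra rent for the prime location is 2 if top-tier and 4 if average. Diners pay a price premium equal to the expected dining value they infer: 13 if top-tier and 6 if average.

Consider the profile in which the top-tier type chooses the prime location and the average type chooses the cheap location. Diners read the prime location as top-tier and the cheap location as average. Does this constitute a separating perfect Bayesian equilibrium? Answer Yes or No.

No

Under these beliefs, the prime location earns price premium 13 and the cheap location earns price premium 6.
top-tier: the prime location nets 13 − 2 = 11; the cheap location nets 6. top-tier prefers the prime location.
average: the prime location nets 13 − 4 = 9; the cheap location nets 6. average would deviate to the prime location.
average has a profitable deviation, so the profile is not an equilibrium.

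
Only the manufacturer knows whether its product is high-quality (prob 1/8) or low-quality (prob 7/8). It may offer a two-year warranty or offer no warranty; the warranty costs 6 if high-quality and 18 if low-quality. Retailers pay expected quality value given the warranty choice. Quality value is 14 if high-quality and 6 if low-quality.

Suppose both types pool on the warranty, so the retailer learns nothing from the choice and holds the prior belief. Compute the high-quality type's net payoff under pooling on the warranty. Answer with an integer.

1

Pooled price = 1/8·14 + 7/8·6 = 7.
high-quality pays cost 6 for the warranty, so net payoff = 7 − 6 = 1.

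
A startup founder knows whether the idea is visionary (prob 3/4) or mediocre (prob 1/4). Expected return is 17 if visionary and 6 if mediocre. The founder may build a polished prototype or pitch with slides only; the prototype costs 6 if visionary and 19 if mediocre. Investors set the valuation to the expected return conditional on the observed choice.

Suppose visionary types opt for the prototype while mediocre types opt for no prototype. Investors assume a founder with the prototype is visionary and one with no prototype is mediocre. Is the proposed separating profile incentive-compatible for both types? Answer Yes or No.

Under these beliefs, the prototype earns valuation 17 and no prototype earns valuation 6.
visionary: the prototype nets 17 − 6 = 11; no prototype nets 6. visionary prefers the prototype.
mediocre: the prototype nets 17 − 19 = -2; no prototype nets 6. mediocre prefers no prototype.
Neither type deviates, so the separating profile is an equilibrium.

Yes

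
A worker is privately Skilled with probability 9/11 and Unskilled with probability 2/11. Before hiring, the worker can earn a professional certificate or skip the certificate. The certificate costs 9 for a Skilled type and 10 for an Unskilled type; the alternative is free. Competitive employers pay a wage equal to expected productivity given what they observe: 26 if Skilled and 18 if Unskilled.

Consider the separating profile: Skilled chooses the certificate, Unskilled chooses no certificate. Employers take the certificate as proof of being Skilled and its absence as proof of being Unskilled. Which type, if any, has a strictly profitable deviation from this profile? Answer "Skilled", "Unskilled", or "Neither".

The certificate pays 26; no certificate pays 18.
Skilled: assigned the certificate, nets 26 − 9 = 17; deviating to no certificate nets 18.
Unskilled: assigned no certificate, nets 18; deviating to the certificate nets 26 − 10 = 16.
The Skilled type gains 1 by deviating.

Skilled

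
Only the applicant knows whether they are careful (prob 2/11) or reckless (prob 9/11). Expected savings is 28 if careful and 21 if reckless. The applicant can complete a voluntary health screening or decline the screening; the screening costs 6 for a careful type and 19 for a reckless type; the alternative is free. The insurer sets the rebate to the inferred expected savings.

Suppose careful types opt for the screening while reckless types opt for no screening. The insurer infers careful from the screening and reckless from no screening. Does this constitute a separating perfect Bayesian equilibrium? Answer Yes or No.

Yes

Under these beliefs, the screening earns rebate 28 and no screening earns rebate 21.
careful: the screening nets 28 − 6 = 22; no screening nets 21. careful prefers the screening.
reckless: the screening nets 28 − 19 = 9; no screening nets 21. reckless prefers no screening.
Neither type deviates, so the separating profile is an equilibrium.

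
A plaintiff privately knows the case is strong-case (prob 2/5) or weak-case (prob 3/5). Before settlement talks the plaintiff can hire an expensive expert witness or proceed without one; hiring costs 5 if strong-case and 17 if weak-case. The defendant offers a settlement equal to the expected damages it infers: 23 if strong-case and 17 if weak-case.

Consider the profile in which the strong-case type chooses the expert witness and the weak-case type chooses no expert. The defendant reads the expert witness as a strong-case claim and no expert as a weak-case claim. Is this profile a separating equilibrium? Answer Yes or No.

Yes

Under these beliefs, the expert witness earns settlement 23 and no expert earns settlement 17.
strong-case: the expert witness nets 23 − 5 = 18; no expert nets 17. strong-case prefers the expert witness.
weak-case: the expert witness nets 23 − 17 = 6; no expert nets 17. weak-case prefers no expert.
Neither type deviates, so the separating profile is an equilibrium.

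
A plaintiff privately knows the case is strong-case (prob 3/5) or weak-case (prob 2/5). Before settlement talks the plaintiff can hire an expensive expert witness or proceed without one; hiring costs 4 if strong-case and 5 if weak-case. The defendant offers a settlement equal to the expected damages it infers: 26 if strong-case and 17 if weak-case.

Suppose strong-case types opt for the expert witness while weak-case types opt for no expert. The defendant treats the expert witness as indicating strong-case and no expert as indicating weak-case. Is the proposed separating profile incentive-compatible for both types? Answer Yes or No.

Under these beliefs, the expert witness earns settlement 26 and no expert earns settlement 17.
strong-case: the expert witness nets 26 − 4 = 22; no expert nets 17. strong-case prefers the expert witness.
weak-case: the expert witness nets 26 − 5 = 21; no expert nets 17. weak-case would deviate to the expert witness.
weak-case has a profitable deviation, so the profile is not an equilibrium.

No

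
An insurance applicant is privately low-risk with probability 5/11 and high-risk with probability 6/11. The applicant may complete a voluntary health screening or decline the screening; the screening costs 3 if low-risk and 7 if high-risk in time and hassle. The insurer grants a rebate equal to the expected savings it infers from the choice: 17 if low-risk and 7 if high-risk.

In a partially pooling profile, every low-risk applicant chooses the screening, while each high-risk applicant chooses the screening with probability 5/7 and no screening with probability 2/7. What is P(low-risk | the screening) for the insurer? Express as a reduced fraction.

7/13

P(the screening) = (5/11)·1 + (6/11)·(5/7) = 65/77.
By Bayes' rule, P(low-risk | the screening) = (5/11) / (65/77) = 7/13.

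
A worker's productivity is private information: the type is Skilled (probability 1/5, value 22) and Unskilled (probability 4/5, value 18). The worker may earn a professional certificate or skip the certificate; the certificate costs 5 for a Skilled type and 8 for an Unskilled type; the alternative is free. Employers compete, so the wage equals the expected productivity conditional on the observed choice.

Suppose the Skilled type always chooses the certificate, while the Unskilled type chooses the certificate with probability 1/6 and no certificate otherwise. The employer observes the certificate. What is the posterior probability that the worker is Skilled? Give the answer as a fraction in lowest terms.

P(the certificate) = (1/5)·1 + (4/5)·(1/6) = 1/3.
By Bayes' rule, P(Skilled | the certificate) = (1/5) / (1/3) = 3/5.

3/5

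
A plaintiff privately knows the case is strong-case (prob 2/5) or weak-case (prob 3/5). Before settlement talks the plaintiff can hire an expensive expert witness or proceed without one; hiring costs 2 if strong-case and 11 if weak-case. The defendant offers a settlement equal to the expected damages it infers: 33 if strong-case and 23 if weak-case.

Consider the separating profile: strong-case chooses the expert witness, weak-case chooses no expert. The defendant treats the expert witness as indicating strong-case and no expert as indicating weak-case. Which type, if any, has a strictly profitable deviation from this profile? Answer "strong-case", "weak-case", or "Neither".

Neither

The expert witness pays 33; no expert pays 23.
strong-case: assigned the expert witness, nets 33 − 2 = 31; deviating to no expert nets 23.
weak-case: assigned no expert, nets 23; deviating to the expert witness nets 33 − 11 = 22.
Both types strictly prefer their assigned action; no profitable deviation.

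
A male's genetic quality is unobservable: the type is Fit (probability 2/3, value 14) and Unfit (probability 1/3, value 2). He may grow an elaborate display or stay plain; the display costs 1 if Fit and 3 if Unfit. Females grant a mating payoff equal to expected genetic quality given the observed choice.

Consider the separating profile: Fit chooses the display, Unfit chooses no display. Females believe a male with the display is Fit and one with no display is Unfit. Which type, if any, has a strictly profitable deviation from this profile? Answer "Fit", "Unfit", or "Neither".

Unfit

The display pays 14; no display pays 2.
Fit: assigned the display, nets 14 − 1 = 13; deviating to no display nets 2.
Unfit: assigned no display, nets 2; deviating to the display nets 14 − 3 = 11.
The Unfit type gains 9 by deviating.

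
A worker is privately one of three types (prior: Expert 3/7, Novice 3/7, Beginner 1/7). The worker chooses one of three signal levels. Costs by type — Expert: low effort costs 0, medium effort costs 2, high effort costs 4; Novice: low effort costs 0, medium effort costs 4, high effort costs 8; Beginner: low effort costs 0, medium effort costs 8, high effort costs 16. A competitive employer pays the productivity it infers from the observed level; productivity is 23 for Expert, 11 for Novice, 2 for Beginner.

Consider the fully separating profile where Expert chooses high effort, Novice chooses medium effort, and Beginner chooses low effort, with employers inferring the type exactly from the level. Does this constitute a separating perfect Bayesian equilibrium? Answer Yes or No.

Separating wages: high effort → 23, medium effort → 11, low effort → 2.
Expert (assigned high effort): low effort: 2 − 0 = 2; medium effort: 11 − 2 = 9; high effort: 23 − 4 = 19. Expert stays.
Novice (assigned medium effort): low effort: 2 − 0 = 2; medium effort: 11 − 4 = 7; high effort: 23 − 8 = 15. Novice prefers high effort.
Beginner (assigned low effort): low effort: 2 − 0 = 2; medium effort: 11 − 8 = 3; high effort: 23 − 16 = 7. Beginner prefers high effort.
At least one type deviates; the separating profile fails.

No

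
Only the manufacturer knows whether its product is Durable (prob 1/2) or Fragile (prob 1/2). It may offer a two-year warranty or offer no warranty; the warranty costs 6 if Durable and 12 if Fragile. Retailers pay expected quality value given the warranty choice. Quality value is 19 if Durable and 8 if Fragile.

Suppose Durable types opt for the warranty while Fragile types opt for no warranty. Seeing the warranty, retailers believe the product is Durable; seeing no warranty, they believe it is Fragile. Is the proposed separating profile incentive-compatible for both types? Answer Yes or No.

Under these beliefs, the warranty earns price 19 and no warranty earns price 8.
Durable: the warranty nets 19 − 6 = 13; no warranty nets 8. Durable prefers the warranty.
Fragile: the warranty nets 19 − 12 = 7; no warranty nets 8. Fragile prefers no warranty.
Neither type deviates, so the separating profile is an equilibrium.

Yes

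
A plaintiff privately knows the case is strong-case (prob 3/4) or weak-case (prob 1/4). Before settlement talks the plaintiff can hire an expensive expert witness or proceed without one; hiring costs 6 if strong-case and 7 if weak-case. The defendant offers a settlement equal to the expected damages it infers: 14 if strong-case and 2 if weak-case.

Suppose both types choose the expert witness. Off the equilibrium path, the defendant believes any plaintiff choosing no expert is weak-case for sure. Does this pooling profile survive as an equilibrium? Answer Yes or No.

Yes

On path, the defendant holds the prior and pays 3/4·14 + 1/4·2 = 11. Off path (no expert), believing weak-case, it pays 2.
strong-case: the expert witness nets 11 − 6 = 5; no expert nets 2. strong-case stays.
weak-case: the expert witness nets 11 − 7 = 4; no expert nets 2. weak-case stays.
No type deviates, so pooling is sustained.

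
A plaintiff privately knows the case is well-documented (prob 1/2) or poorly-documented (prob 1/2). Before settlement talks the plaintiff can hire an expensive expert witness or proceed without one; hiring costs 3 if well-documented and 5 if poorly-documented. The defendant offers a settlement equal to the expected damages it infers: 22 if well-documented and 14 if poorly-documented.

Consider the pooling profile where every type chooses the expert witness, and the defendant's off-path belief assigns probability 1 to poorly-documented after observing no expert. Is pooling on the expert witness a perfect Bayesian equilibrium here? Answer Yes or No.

No

On path, the defendant holds the prior and pays 1/2·22 + 1/2·14 = 18. Off path (no expert), believing poorly-documented, it pays 14.
well-documented: the expert witness nets 18 − 3 = 15; no expert nets 14. well-documented stays.
poorly-documented: the expert witness nets 18 − 5 = 13; no expert nets 14. poorly-documented would deviate.
A type deviates, so pooling fails.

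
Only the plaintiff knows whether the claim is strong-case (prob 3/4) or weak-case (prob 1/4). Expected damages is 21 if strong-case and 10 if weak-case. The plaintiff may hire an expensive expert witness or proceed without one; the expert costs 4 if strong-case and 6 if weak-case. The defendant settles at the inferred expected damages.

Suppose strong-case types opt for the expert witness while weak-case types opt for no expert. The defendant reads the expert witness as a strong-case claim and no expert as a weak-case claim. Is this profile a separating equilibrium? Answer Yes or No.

No

Under these beliefs, the expert witness earns settlement 21 and no expert earns settlement 10.
strong-case: the expert witness nets 21 − 4 = 17; no expert nets 10. strong-case prefers the expert witness.
weak-case: the expert witness nets 21 − 6 = 15; no expert nets 10. weak-case would deviate to the expert witness.
weak-case has a profitable deviation, so the profile is not an equilibrium.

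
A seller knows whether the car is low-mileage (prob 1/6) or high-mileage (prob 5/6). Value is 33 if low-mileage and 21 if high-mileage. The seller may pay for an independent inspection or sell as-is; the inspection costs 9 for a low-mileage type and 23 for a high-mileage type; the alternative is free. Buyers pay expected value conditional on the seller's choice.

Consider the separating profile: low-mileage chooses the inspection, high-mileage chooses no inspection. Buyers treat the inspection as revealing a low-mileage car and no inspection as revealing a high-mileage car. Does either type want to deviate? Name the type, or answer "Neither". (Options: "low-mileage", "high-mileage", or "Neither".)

The inspection pays 33; no inspection pays 21.
low-mileage: assigned the inspection, nets 33 − 9 = 24; deviating to no inspection nets 21.
high-mileage: assigned no inspection, nets 21; deviating to the inspection nets 33 − 23 = 10.
Both types strictly prefer their assigned action; no profitable deviation.

Neither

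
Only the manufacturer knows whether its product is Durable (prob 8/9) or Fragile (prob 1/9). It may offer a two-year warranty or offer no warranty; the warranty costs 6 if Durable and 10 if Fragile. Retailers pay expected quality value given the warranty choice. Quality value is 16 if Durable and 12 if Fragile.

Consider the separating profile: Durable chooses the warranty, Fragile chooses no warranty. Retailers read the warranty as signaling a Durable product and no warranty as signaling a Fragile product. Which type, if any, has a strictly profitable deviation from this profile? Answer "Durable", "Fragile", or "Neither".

The warranty pays 16; no warranty pays 12.
Durable: assigned the warranty, nets 16 − 6 = 10; deviating to no warranty nets 12.
Fragile: assigned no warranty, nets 12; deviating to the warranty nets 16 − 10 = 6.
The Durable type gains 2 by deviating.

Durable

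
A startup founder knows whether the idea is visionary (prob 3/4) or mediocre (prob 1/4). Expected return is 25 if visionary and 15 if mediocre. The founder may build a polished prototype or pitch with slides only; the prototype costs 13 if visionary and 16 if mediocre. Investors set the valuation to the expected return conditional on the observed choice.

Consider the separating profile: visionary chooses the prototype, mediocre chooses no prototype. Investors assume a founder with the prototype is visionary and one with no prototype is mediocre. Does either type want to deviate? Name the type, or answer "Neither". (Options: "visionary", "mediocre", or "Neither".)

visionary

The prototype pays 25; no prototype pays 15.
visionary: assigned the prototype, nets 25 − 13 = 12; deviating to no prototype nets 15.
mediocre: assigned no prototype, nets 15; deviating to the prototype nets 25 − 16 = 9.
The visionary type gains 3 by deviating.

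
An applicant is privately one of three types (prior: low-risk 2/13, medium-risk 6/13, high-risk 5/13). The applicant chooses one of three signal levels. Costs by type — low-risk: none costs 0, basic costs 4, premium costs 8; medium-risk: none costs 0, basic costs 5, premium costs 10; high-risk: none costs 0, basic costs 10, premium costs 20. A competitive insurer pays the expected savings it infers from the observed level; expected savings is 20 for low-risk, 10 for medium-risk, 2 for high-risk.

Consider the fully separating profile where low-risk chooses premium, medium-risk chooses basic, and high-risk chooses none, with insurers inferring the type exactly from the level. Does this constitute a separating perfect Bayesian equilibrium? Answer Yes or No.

No

Separating rebates: premium → 20, basic → 10, none → 2.
low-risk (assigned premium): none: 2 − 0 = 2; basic: 10 − 4 = 6; premium: 20 − 8 = 12. low-risk stays.
medium-risk (assigned basic): none: 2 − 0 = 2; basic: 10 − 5 = 5; premium: 20 − 10 = 10. medium-risk prefers premium.
high-risk (assigned none): none: 2 − 0 = 2; basic: 10 − 10 = 0; premium: 20 − 20 = 0. high-risk stays.
At least one type deviates; the separating profile fails.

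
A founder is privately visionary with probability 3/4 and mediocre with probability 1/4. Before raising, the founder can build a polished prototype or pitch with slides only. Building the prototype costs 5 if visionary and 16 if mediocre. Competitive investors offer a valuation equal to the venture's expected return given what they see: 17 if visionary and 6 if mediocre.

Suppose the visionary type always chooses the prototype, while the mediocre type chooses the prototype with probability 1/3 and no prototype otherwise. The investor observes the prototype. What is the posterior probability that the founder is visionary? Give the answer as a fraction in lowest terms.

P(the prototype) = (3/4)·1 + (1/4)·(1/3) = 5/6.
By Bayes' rule, P(visionary | the prototype) = (3/4) / (5/6) = 9/10.

9/10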